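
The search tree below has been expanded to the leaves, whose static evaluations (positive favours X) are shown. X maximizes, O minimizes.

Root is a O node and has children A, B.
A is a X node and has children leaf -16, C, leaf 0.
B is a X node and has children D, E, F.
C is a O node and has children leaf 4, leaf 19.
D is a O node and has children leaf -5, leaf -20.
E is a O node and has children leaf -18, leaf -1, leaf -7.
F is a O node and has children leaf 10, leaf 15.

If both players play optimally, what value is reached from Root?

4

C (O): min(4, 19) = 4
A (X): max(-16, 4, 0) = 4
D (O): min(-5, -20) = -20
E (O): min(-18, -1, -7) = -18
F (O): min(10, 15) = 10
B (X): max(-20, -18, 10) = 10
Root (O): min(4, 10) = 4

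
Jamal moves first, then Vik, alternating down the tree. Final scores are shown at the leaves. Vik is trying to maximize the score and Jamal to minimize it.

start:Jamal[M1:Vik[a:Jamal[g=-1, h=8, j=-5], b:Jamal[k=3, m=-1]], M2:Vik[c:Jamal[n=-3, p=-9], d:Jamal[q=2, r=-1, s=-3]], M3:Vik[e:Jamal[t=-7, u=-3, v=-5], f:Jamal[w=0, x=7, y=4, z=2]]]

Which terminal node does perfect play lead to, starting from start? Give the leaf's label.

s

a (Jamal): min(-1, 8, -5) = -5
b (Jamal): min(3, -1) = -1
M1 (Vik): max(-5, -1) = -1
c (Jamal): min(-3, -9) = -9
d (Jamal): min(2, -1, -3) = -3
M2 (Vik): max(-9, -3) = -3
e (Jamal): min(-7, -3, -5) = -7
f (Jamal): min(0, 7, 4, 2) = 0
M3 (Vik): max(-7, 0) = 0
start (Jamal): min(-1, -3, 0) = -3
At start, Jamal picks M2 (lowest: -3).
At M2, Vik picks d (highest: -3).
At d, Jamal picks s (lowest: -3).
Terminal value -3.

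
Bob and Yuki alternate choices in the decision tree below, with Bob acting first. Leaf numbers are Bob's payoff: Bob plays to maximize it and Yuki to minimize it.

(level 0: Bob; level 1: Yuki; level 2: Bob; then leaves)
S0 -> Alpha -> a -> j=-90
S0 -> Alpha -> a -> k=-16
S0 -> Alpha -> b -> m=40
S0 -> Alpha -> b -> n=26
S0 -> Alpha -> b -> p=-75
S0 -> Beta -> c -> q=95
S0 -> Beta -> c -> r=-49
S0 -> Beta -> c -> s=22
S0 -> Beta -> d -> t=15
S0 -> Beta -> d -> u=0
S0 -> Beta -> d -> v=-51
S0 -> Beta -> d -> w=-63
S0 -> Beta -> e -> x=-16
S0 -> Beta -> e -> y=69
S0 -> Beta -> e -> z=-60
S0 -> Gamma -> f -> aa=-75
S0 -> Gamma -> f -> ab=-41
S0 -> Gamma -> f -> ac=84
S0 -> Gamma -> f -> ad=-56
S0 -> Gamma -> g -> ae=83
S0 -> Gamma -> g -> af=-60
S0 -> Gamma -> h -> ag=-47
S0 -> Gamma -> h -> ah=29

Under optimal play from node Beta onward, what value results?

15

c (Bob): max(95, -49, 22) = 95
d (Bob): max(15, 0, -51, -63) = 15
e (Bob): max(-16, 69, -60) = 69
Beta (Yuki): min(95, 15, 69) = 15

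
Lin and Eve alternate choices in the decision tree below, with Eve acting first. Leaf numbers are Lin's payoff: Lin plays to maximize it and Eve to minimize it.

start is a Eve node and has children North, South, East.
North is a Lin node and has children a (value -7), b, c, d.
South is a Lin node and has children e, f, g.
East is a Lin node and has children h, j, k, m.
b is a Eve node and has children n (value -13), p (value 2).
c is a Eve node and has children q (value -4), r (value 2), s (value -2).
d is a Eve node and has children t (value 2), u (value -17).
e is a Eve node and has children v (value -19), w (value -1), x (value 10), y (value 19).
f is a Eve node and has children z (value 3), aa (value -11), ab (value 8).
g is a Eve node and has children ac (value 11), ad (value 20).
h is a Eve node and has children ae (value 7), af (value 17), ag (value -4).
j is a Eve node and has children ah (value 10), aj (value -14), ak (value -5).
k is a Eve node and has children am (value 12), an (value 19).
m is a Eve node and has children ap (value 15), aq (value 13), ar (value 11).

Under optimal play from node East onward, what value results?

h (Eve): min(7, 17, -4) = -4
j (Eve): min(10, -14, -5) = -14
k (Eve): min(12, 19) = 12
m (Eve): min(15, 13, 11) = 11
East (Lin): max(-4, -14, 12, 11) = 12

12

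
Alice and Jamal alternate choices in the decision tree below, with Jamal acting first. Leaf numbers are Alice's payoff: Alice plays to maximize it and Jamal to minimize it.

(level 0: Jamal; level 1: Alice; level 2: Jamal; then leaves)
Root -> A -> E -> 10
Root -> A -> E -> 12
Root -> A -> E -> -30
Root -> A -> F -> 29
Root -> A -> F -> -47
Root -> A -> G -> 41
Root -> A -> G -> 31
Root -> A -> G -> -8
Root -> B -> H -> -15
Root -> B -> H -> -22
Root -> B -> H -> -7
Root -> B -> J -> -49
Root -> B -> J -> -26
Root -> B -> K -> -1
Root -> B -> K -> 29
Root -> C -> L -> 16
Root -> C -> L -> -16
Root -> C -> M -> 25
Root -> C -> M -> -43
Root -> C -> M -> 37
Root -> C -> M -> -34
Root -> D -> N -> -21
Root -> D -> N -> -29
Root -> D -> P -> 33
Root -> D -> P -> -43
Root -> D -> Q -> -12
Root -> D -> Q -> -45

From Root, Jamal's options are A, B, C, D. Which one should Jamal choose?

D

E (Jamal): min(10, 12, -30) = -30
F (Jamal): min(29, -47) = -47
G (Jamal): min(41, 31, -8) = -8
A (Alice): max(-30, -47, -8) = -8
H (Jamal): min(-15, -22, -7) = -22
J (Jamal): min(-49, -26) = -49
K (Jamal): min(-1, 29) = -1
B (Alice): max(-22, -49, -1) = -1
L (Jamal): min(16, -16) = -16
M (Jamal): min(25, -43, 37, -34) = -43
C (Alice): max(-16, -43) = -16
N (Jamal): min(-21, -29) = -29
P (Jamal): min(33, -43) = -43
Q (Jamal): min(-12, -45) = -45
D (Alice): max(-29, -43, -45) = -29
Root (Jamal): min(-8, -1, -16, -29) = -29
Jamal at Root wants the lowest of {A=-8, B=-1, C=-16, D=-29}, so chooses D.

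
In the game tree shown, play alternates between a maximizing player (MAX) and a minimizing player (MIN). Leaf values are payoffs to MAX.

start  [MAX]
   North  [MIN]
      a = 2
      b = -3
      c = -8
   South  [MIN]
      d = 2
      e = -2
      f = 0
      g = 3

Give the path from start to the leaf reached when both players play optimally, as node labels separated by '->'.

start -> South -> e

North (MIN): min(2, -3, -8) = -8
South (MIN): min(2, -2, 0, 3) = -2
start (MAX): max(-8, -2) = -2
At start, MAX picks South (highest: -2).
At South, MIN picks e (lowest: -2).
Terminal value -2.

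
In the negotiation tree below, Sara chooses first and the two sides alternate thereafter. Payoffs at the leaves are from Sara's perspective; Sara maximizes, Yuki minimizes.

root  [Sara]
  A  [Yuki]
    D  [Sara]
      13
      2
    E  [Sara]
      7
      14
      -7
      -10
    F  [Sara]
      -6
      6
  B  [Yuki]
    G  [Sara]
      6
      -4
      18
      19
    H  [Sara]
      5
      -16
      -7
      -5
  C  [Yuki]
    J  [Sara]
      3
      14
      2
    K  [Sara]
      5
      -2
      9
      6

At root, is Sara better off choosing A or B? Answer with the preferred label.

D (Sara): max(13, 2) = 13
E (Sara): max(7, 14, -7, -10) = 14
F (Sara): max(-6, 6) = 6
A (Yuki): min(13, 14, 6) = 6
G (Sara): max(6, -4, 18, 19) = 19
H (Sara): max(5, -16, -7, -5) = 5
B (Yuki): min(19, 5) = 5
Sara prefers the higher value; A=6, B=5. A is better since 6 > 5.

A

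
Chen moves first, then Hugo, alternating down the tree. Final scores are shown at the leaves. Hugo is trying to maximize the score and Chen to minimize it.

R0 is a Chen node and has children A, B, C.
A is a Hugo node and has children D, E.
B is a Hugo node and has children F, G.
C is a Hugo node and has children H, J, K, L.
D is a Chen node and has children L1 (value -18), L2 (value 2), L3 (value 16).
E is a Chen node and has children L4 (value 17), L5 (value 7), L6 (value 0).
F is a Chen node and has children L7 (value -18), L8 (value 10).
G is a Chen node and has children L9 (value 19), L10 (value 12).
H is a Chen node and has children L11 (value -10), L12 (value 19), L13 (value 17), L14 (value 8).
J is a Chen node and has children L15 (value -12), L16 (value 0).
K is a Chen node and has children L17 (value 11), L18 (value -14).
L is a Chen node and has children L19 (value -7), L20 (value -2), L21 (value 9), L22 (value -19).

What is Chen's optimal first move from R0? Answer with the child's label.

D (Chen): min(-18, 2, 16) = -18
E (Chen): min(17, 7, 0) = 0
A (Hugo): max(-18, 0) = 0
F (Chen): min(-18, 10) = -18
G (Chen): min(19, 12) = 12
B (Hugo): max(-18, 12) = 12
H (Chen): min(-10, 19, 17, 8) = -10
J (Chen): min(-12, 0) = -12
K (Chen): min(11, -14) = -14
L (Chen): min(-7, -2, 9, -19) = -19
C (Hugo): max(-10, -12, -14, -19) = -10
R0 (Chen): min(0, 12, -10) = -10
Chen at R0 wants the lowest of {A=0, B=12, C=-10}, so chooses C.

C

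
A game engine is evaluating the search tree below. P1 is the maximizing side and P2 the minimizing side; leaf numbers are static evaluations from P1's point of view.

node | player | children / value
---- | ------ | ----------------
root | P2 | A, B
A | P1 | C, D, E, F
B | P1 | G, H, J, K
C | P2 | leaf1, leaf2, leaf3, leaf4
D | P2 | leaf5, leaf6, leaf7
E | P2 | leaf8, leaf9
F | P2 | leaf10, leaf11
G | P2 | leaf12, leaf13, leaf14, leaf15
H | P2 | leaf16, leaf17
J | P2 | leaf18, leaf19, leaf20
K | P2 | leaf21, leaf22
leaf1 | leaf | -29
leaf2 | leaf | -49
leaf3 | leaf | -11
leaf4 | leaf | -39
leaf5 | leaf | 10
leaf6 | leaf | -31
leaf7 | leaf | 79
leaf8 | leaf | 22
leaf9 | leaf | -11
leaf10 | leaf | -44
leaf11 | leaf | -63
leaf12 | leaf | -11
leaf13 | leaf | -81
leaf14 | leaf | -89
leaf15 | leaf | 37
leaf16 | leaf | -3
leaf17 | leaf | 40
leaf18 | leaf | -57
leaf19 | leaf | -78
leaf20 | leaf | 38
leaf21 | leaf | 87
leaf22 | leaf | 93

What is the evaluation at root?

C (P2): min(-29, -49, -11, -39) = -49
D (P2): min(10, -31, 79) = -31
E (P2): min(22, -11) = -11
F (P2): min(-44, -63) = -63
A (P1): max(-49, -31, -11, -63) = -11
G (P2): min(-11, -81, -89, 37) = -89
H (P2): min(-3, 40) = -3
J (P2): min(-57, -78, 38) = -78
K (P2): min(87, 93) = 87
B (P1): max(-89, -3, -78, 87) = 87
root (P2): min(-11, 87) = -11

-11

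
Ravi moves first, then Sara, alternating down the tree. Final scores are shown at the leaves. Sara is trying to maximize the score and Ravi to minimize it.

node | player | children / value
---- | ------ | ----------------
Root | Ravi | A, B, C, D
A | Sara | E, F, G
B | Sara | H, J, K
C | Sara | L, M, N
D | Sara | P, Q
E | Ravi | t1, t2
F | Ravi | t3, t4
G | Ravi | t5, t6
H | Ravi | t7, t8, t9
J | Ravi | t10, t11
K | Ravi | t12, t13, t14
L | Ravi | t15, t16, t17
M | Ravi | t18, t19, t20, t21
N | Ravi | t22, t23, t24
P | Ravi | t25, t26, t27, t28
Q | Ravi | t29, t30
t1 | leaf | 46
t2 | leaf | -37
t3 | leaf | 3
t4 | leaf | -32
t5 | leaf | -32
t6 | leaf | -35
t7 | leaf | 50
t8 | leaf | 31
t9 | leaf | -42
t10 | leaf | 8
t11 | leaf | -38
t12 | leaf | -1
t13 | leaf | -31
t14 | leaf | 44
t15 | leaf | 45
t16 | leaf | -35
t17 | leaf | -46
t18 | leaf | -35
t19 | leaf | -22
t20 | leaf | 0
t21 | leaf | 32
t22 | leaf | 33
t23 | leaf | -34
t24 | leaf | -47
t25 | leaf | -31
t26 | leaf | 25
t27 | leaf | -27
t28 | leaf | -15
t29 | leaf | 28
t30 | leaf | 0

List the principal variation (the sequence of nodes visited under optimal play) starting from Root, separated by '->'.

Root -> C -> M -> t18

E (Ravi): min(46, -37) = -37
F (Ravi): min(3, -32) = -32
G (Ravi): min(-32, -35) = -35
A (Sara): max(-37, -32, -35) = -32
H (Ravi): min(50, 31, -42) = -42
J (Ravi): min(8, -38) = -38
K (Ravi): min(-1, -31, 44) = -31
B (Sara): max(-42, -38, -31) = -31
L (Ravi): min(45, -35, -46) = -46
M (Ravi): min(-35, -22, 0, 32) = -35
N (Ravi): min(33, -34, -47) = -47
C (Sara): max(-46, -35, -47) = -35
P (Ravi): min(-31, 25, -27, -15) = -31
Q (Ravi): min(28, 0) = 0
D (Sara): max(-31, 0) = 0
Root (Ravi): min(-32, -31, -35, 0) = -35
At Root, Ravi picks C (lowest: -35).
At C, Sara picks M (highest: -35).
At M, Ravi picks t18 (lowest: -35).
Terminal value -35.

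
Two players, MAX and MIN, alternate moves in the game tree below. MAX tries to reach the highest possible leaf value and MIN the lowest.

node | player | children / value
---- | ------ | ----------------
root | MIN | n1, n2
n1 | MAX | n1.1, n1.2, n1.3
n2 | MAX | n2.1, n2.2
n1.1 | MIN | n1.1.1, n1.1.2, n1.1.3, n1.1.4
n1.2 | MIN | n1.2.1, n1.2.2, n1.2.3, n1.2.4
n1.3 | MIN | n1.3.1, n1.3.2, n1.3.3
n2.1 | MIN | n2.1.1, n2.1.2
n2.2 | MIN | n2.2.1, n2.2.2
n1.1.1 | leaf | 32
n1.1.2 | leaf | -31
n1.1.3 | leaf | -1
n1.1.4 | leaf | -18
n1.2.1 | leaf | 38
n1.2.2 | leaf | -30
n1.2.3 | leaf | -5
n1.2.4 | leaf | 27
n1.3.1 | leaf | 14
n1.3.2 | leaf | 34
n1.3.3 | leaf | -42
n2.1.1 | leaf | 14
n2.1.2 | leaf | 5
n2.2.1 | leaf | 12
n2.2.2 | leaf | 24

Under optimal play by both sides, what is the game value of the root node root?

-30

n1.1 (MIN): min(32, -31, -1, -18) = -31
n1.2 (MIN): min(38, -30, -5, 27) = -30
n1.3 (MIN): min(14, 34, -42) = -42
n1 (MAX): max(-31, -30, -42) = -30
n2.1 (MIN): min(14, 5) = 5
n2.2 (MIN): min(12, 24) = 12
n2 (MAX): max(5, 12) = 12
root (MIN): min(-30, 12) = -30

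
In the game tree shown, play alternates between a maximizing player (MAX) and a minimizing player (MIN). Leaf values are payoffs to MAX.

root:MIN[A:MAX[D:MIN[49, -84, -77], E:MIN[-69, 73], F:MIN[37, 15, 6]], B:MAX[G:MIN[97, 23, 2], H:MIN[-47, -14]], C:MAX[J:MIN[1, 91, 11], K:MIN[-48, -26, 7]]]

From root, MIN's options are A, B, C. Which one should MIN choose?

C

D (MIN): min(49, -84, -77) = -84
E (MIN): min(-69, 73) = -69
F (MIN): min(37, 15, 6) = 6
A (MAX): max(-84, -69, 6) = 6
G (MIN): min(97, 23, 2) = 2
H (MIN): min(-47, -14) = -47
B (MAX): max(2, -47) = 2
J (MIN): min(1, 91, 11) = 1
K (MIN): min(-48, -26, 7) = -48
C (MAX): max(1, -48) = 1
root (MIN): min(6, 2, 1) = 1
MIN at root wants the lowest of {A=6, B=2, C=1}, so chooses C.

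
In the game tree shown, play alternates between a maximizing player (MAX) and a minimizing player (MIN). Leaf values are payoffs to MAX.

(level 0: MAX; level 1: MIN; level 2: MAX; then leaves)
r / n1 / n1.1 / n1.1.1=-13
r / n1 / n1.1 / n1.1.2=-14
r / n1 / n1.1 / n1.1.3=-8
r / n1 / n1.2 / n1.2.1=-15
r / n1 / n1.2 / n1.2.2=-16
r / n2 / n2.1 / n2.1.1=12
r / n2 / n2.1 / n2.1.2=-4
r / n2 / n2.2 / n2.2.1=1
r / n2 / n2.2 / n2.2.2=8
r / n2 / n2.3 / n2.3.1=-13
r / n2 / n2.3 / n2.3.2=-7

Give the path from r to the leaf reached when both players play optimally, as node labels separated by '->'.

n1.1 (MAX): max(-13, -14, -8) = -8
n1.2 (MAX): max(-15, -16) = -15
n1 (MIN): min(-8, -15) = -15
n2.1 (MAX): max(12, -4) = 12
n2.2 (MAX): max(1, 8) = 8
n2.3 (MAX): max(-13, -7) = -7
n2 (MIN): min(12, 8, -7) = -7
r (MAX): max(-15, -7) = -7
At r, MAX picks n2 (highest: -7).
At n2, MIN picks n2.3 (lowest: -7).
At n2.3, MAX picks n2.3.2 (highest: -7).
Terminal value -7.

r -> n2 -> n2.3 -> n2.3.2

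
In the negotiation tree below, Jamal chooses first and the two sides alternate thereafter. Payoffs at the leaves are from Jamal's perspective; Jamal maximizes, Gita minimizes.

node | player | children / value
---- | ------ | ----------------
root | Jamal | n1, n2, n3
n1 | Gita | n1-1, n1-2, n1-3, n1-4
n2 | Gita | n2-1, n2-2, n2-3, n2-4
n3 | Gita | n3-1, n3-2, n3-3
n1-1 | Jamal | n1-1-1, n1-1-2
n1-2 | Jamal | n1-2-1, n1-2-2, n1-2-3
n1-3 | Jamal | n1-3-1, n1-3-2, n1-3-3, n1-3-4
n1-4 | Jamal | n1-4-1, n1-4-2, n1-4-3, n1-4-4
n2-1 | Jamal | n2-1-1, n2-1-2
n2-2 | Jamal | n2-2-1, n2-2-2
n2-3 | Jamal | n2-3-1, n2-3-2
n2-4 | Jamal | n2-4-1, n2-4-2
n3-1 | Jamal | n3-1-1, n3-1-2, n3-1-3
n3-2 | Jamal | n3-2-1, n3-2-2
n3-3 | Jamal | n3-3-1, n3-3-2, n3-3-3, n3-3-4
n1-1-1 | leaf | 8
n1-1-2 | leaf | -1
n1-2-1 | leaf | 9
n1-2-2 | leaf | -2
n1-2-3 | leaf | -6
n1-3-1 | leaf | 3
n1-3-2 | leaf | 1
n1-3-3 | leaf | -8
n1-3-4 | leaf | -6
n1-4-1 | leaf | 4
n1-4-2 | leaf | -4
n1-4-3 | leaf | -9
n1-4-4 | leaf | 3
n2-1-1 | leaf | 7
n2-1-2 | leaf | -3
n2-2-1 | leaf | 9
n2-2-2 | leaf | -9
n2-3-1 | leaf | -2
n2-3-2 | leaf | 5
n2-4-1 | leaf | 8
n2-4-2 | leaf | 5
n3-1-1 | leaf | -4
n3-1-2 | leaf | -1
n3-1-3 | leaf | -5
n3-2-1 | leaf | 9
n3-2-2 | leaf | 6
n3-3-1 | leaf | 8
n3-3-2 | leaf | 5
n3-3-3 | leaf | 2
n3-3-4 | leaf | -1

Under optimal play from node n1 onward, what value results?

3

n1-1 (Jamal): max(8, -1) = 8
n1-2 (Jamal): max(9, -2, -6) = 9
n1-3 (Jamal): max(3, 1, -8, -6) = 3
n1-4 (Jamal): max(4, -4, -9, 3) = 4
n1 (Gita): min(8, 9, 3, 4) = 3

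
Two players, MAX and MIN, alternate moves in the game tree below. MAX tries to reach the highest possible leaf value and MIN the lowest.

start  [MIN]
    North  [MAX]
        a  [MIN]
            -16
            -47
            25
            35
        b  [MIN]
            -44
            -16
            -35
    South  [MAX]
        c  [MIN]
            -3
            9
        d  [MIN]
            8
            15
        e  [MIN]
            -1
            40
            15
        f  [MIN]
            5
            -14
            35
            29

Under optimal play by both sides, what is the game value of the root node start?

-44

a (MIN): min(-16, -47, 25, 35) = -47
b (MIN): min(-44, -16, -35) = -44
North (MAX): max(-47, -44) = -44
c (MIN): min(-3, 9) = -3
d (MIN): min(8, 15) = 8
e (MIN): min(-1, 40, 15) = -1
f (MIN): min(5, -14, 35, 29) = -14
South (MAX): max(-3, 8, -1, -14) = 8
start (MIN): min(-44, 8) = -44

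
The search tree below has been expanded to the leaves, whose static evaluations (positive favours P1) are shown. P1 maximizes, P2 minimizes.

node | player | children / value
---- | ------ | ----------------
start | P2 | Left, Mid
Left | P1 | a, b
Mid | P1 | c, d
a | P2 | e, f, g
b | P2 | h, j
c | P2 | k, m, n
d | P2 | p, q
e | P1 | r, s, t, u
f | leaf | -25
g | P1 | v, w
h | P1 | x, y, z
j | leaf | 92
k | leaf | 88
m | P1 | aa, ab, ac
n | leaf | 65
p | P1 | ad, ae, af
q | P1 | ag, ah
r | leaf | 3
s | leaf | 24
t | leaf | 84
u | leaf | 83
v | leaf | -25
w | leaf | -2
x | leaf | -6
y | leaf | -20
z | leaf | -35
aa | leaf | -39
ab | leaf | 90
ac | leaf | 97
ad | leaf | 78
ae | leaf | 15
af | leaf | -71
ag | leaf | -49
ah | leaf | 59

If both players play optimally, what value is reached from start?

e (P1): max(3, 24, 84, 83) = 84
g (P1): max(-25, -2) = -2
a (P2): min(84, -25, -2) = -25
h (P1): max(-6, -20, -35) = -6
b (P2): min(-6, 92) = -6
Left (P1): max(-25, -6) = -6
m (P1): max(-39, 90, 97) = 97
c (P2): min(88, 97, 65) = 65
p (P1): max(78, 15, -71) = 78
q (P1): max(-49, 59) = 59
d (P2): min(78, 59) = 59
Mid (P1): max(65, 59) = 65
start (P2): min(-6, 65) = -6

-6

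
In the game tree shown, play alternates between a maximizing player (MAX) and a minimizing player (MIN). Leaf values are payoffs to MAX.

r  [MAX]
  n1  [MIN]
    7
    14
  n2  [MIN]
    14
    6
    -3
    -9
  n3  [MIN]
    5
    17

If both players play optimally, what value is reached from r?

n1 (MIN): min(7, 14) = 7
n2 (MIN): min(14, 6, -3, -9) = -9
n3 (MIN): min(5, 17) = 5
r (MAX): max(7, -9, 5) = 7

7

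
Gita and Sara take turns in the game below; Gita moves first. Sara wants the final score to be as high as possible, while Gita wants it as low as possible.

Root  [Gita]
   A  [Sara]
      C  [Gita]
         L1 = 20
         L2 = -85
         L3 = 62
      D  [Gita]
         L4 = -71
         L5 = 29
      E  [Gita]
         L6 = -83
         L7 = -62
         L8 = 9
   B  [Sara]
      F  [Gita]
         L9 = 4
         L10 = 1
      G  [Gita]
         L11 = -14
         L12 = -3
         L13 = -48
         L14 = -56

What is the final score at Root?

-71

C (Gita): min(20, -85, 62) = -85
D (Gita): min(-71, 29) = -71
E (Gita): min(-83, -62, 9) = -83
A (Sara): max(-85, -71, -83) = -71
F (Gita): min(4, 1) = 1
G (Gita): min(-14, -3, -48, -56) = -56
B (Sara): max(1, -56) = 1
Root (Gita): min(-71, 1) = -71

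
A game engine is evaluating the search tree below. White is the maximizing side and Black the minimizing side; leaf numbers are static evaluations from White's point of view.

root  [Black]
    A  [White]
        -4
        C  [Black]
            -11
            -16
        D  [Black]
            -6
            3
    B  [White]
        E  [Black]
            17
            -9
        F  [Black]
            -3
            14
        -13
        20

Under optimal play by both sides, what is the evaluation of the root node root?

C (Black): min(-11, -16) = -16
D (Black): min(-6, 3) = -6
A (White): max(-4, -16, -6) = -4
E (Black): min(17, -9) = -9
F (Black): min(-3, 14) = -3
B (White): max(-9, -3, -13, 20) = 20
root (Black): min(-4, 20) = -4

-4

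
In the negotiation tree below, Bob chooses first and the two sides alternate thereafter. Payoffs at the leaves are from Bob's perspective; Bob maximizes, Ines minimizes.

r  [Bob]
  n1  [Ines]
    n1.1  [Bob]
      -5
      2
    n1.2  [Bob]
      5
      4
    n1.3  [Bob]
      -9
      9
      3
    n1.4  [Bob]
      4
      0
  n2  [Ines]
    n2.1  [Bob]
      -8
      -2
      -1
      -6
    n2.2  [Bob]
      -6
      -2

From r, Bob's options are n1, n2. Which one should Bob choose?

n1.1 (Bob): max(-5, 2) = 2
n1.2 (Bob): max(5, 4) = 5
n1.3 (Bob): max(-9, 9, 3) = 9
n1.4 (Bob): max(4, 0) = 4
n1 (Ines): min(2, 5, 9, 4) = 2
n2.1 (Bob): max(-8, -2, -1, -6) = -1
n2.2 (Bob): max(-6, -2) = -2
n2 (Ines): min(-1, -2) = -2
r (Bob): max(2, -2) = 2
Bob at r wants the highest of {n1=2, n2=-2}, so chooses n1.

n1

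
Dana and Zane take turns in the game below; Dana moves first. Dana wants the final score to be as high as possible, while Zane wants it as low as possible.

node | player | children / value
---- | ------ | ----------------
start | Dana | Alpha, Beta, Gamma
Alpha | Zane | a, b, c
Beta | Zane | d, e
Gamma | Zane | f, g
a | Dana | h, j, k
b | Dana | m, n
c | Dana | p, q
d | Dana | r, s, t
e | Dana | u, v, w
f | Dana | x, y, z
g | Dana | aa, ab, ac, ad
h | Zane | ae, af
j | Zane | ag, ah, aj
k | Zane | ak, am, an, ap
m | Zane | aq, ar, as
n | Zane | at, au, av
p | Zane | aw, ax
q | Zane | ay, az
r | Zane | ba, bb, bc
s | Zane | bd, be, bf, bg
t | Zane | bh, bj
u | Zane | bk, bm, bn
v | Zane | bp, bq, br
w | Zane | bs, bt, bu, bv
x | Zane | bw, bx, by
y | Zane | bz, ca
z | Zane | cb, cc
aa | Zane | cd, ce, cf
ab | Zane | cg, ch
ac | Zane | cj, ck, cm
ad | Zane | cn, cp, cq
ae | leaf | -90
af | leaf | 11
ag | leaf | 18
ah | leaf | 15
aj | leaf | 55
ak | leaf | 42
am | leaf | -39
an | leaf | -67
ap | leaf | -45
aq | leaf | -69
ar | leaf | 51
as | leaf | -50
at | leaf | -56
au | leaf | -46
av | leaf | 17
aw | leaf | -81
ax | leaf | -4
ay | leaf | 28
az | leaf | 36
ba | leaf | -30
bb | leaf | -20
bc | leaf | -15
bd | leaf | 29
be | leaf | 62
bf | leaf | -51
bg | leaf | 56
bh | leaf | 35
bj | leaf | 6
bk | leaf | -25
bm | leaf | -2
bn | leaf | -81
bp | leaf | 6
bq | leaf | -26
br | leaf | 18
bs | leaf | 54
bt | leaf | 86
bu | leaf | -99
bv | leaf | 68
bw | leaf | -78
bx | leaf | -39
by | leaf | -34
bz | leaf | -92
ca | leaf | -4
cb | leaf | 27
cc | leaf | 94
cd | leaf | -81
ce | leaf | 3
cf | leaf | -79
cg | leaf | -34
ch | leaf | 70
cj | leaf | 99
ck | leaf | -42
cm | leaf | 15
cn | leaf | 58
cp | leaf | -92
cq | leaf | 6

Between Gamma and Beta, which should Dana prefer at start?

x (Zane): min(-78, -39, -34) = -78
y (Zane): min(-92, -4) = -92
z (Zane): min(27, 94) = 27
f (Dana): max(-78, -92, 27) = 27
aa (Zane): min(-81, 3, -79) = -81
ab (Zane): min(-34, 70) = -34
ac (Zane): min(99, -42, 15) = -42
ad (Zane): min(58, -92, 6) = -92
g (Dana): max(-81, -34, -42, -92) = -34
Gamma (Zane): min(27, -34) = -34
r (Zane): min(-30, -20, -15) = -30
s (Zane): min(29, 62, -51, 56) = -51
t (Zane): min(35, 6) = 6
d (Dana): max(-30, -51, 6) = 6
u (Zane): min(-25, -2, -81) = -81
v (Zane): min(6, -26, 18) = -26
w (Zane): min(54, 86, -99, 68) = -99
e (Dana): max(-81, -26, -99) = -26
Beta (Zane): min(6, -26) = -26
Dana prefers the higher value; Gamma=-34, Beta=-26. Beta is better since -26 > -34.

Beta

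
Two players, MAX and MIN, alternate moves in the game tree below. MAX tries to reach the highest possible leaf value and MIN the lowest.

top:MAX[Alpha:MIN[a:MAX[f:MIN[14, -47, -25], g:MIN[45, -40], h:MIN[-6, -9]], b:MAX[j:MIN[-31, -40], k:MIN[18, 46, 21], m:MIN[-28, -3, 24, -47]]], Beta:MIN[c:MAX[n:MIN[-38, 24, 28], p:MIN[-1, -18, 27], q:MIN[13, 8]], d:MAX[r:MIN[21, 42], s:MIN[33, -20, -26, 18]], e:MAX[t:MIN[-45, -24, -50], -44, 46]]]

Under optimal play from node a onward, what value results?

-9

f (MIN): min(14, -47, -25) = -47
g (MIN): min(45, -40) = -40
h (MIN): min(-6, -9) = -9
a (MAX): max(-47, -40, -9) = -9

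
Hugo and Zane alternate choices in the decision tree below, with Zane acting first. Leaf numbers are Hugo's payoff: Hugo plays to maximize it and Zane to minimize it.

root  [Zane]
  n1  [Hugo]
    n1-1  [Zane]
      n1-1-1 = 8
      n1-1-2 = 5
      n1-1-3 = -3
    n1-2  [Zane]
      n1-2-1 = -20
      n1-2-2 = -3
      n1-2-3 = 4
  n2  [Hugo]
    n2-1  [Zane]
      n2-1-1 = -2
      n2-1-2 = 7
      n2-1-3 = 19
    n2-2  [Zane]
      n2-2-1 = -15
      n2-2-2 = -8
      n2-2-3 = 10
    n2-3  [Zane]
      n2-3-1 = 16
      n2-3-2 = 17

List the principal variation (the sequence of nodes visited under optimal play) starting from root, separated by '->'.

n1-1 (Zane): min(8, 5, -3) = -3
n1-2 (Zane): min(-20, -3, 4) = -20
n1 (Hugo): max(-3, -20) = -3
n2-1 (Zane): min(-2, 7, 19) = -2
n2-2 (Zane): min(-15, -8, 10) = -15
n2-3 (Zane): min(16, 17) = 16
n2 (Hugo): max(-2, -15, 16) = 16
root (Zane): min(-3, 16) = -3
At root, Zane picks n1 (lowest: -3).
At n1, Hugo picks n1-1 (highest: -3).
At n1-1, Zane picks n1-1-3 (lowest: -3).
Terminal value -3.

root -> n1 -> n1-1 -> n1-1-3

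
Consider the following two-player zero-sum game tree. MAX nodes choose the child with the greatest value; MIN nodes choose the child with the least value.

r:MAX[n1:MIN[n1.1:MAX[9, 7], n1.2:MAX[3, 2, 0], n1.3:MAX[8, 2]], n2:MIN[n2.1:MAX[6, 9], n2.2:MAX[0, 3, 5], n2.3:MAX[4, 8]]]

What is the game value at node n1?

n1.1 (MAX): max(9, 7) = 9
n1.2 (MAX): max(3, 2, 0) = 3
n1.3 (MAX): max(8, 2) = 8
n1 (MIN): min(9, 3, 8) = 3

3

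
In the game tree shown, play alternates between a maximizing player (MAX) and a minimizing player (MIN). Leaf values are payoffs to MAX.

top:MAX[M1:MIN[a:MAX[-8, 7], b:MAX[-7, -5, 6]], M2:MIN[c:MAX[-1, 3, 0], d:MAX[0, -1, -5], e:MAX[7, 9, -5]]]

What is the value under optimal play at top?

6

a (MAX): max(-8, 7) = 7
b (MAX): max(-7, -5, 6) = 6
M1 (MIN): min(7, 6) = 6
c (MAX): max(-1, 3, 0) = 3
d (MAX): max(0, -1, -5) = 0
e (MAX): max(7, 9, -5) = 9
M2 (MIN): min(3, 0, 9) = 0
top (MAX): max(6, 0) = 6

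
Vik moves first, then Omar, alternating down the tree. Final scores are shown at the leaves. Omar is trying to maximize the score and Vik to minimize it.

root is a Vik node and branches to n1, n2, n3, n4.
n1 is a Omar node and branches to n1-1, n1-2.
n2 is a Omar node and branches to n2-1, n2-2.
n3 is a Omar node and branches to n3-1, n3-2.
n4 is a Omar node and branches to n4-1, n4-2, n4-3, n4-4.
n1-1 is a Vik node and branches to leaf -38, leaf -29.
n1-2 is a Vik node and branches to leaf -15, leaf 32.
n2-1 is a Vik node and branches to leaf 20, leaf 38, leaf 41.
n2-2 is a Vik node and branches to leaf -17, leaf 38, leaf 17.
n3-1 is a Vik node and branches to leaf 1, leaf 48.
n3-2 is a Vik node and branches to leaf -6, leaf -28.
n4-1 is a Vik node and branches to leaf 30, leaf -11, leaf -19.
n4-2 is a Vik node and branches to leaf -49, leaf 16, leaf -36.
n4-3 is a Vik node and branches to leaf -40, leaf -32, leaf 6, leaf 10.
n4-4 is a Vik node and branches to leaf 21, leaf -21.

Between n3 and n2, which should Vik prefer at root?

n3

n3-1 (Vik): min(1, 48) = 1
n3-2 (Vik): min(-6, -28) = -28
n3 (Omar): max(1, -28) = 1
n2-1 (Vik): min(20, 38, 41) = 20
n2-2 (Vik): min(-17, 38, 17) = -17
n2 (Omar): max(20, -17) = 20
Vik prefers the lower value; n3=1, n2=20. n3 is better since 1 < 20.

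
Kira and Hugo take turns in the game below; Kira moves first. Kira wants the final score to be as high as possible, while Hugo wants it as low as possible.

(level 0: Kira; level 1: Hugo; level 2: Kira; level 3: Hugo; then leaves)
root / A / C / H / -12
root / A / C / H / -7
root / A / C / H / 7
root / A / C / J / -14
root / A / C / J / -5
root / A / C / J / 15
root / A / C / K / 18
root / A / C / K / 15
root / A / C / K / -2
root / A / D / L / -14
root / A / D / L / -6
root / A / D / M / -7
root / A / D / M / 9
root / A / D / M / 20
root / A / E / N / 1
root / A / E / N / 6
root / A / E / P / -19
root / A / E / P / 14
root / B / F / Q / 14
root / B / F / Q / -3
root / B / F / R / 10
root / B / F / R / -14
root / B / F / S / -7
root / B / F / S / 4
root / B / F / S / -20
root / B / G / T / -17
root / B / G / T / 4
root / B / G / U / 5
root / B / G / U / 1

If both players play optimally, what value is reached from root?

H (Hugo): min(-12, -7, 7) = -12
J (Hugo): min(-14, -5, 15) = -14
K (Hugo): min(18, 15, -2) = -2
C (Kira): max(-12, -14, -2) = -2
L (Hugo): min(-14, -6) = -14
M (Hugo): min(-7, 9, 20) = -7
D (Kira): max(-14, -7) = -7
N (Hugo): min(1, 6) = 1
P (Hugo): min(-19, 14) = -19
E (Kira): max(1, -19) = 1
A (Hugo): min(-2, -7, 1) = -7
Q (Hugo): min(14, -3) = -3
R (Hugo): min(10, -14) = -14
S (Hugo): min(-7, 4, -20) = -20
F (Kira): max(-3, -14, -20) = -3
T (Hugo): min(-17, 4) = -17
U (Hugo): min(5, 1) = 1
G (Kira): max(-17, 1) = 1
B (Hugo): min(-3, 1) = -3
root (Kira): max(-7, -3) = -3

-3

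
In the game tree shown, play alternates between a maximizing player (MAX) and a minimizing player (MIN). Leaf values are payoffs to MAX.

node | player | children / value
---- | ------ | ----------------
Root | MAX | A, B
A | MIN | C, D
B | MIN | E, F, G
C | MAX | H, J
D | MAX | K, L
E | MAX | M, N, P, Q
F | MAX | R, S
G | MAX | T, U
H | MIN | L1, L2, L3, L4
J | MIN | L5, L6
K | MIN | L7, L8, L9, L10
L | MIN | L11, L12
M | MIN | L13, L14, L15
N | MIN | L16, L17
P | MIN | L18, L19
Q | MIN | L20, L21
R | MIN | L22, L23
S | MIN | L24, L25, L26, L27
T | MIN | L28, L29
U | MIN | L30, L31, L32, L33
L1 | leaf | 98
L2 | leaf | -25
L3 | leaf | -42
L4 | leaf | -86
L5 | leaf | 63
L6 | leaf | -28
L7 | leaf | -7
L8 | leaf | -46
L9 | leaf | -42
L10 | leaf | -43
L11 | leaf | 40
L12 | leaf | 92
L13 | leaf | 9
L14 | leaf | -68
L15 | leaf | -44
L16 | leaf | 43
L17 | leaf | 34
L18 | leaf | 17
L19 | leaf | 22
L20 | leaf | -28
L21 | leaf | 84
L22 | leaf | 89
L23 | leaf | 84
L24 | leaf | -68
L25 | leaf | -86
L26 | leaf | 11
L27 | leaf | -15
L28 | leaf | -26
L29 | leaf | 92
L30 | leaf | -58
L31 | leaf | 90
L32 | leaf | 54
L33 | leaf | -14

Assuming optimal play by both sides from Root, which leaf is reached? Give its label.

L28

H (MIN): min(98, -25, -42, -86) = -86
J (MIN): min(63, -28) = -28
C (MAX): max(-86, -28) = -28
K (MIN): min(-7, -46, -42, -43) = -46
L (MIN): min(40, 92) = 40
D (MAX): max(-46, 40) = 40
A (MIN): min(-28, 40) = -28
M (MIN): min(9, -68, -44) = -68
N (MIN): min(43, 34) = 34
P (MIN): min(17, 22) = 17
Q (MIN): min(-28, 84) = -28
E (MAX): max(-68, 34, 17, -28) = 34
R (MIN): min(89, 84) = 84
S (MIN): min(-68, -86, 11, -15) = -86
F (MAX): max(84, -86) = 84
T (MIN): min(-26, 92) = -26
U (MIN): min(-58, 90, 54, -14) = -58
G (MAX): max(-26, -58) = -26
B (MIN): min(34, 84, -26) = -26
Root (MAX): max(-28, -26) = -26
At Root, MAX picks B (highest: -26).
At B, MIN picks G (lowest: -26).
At G, MAX picks T (highest: -26).
At T, MIN picks L28 (lowest: -26).
Terminal value -26.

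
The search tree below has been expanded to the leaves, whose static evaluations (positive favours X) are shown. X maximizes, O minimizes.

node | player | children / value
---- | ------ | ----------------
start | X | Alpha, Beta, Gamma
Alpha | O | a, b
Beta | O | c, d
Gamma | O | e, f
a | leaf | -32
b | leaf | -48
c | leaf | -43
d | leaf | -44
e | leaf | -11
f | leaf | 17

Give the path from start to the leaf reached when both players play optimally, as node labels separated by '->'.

Alpha (O): min(-32, -48) = -48
Beta (O): min(-43, -44) = -44
Gamma (O): min(-11, 17) = -11
start (X): max(-48, -44, -11) = -11
At start, X picks Gamma (highest: -11).
At Gamma, O picks e (lowest: -11).
Terminal value -11.

start -> Gamma -> e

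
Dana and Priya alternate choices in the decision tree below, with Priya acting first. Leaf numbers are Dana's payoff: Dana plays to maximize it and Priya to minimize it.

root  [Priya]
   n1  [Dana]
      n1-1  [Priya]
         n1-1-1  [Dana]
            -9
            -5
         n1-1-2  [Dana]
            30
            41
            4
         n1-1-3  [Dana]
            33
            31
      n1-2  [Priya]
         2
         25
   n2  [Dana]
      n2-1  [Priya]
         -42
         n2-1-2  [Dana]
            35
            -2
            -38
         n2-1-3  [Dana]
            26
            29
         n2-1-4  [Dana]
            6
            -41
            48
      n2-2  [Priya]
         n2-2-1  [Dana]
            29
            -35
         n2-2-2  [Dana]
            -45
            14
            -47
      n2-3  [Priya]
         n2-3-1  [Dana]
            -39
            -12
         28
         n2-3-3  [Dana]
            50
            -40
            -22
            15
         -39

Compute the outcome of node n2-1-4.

n2-1-4 (Dana): max(6, -41, 48) = 48

48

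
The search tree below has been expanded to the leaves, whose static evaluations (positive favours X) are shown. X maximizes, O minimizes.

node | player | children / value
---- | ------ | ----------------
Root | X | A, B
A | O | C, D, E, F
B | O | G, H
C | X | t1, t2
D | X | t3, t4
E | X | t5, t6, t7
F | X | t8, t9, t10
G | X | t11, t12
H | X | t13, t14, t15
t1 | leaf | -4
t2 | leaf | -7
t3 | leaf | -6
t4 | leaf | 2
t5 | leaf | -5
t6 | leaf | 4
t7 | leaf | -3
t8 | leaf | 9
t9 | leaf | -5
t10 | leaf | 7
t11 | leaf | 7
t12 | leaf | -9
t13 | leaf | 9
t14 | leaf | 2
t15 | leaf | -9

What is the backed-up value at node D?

2

D (X): max(-6, 2) = 2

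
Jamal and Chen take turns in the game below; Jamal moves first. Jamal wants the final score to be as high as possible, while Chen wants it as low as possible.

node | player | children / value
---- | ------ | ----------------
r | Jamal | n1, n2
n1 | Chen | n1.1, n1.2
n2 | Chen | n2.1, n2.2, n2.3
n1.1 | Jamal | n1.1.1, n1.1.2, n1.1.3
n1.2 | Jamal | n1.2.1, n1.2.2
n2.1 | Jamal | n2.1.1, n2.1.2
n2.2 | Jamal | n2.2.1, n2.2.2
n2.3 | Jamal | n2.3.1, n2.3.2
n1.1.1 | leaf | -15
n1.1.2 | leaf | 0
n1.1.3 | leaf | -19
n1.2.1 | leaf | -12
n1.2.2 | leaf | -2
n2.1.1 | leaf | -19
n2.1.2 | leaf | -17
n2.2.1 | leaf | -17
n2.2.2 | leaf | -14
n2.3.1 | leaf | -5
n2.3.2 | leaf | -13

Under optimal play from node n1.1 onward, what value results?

n1.1 (Jamal): max(-15, 0, -19) = 0

0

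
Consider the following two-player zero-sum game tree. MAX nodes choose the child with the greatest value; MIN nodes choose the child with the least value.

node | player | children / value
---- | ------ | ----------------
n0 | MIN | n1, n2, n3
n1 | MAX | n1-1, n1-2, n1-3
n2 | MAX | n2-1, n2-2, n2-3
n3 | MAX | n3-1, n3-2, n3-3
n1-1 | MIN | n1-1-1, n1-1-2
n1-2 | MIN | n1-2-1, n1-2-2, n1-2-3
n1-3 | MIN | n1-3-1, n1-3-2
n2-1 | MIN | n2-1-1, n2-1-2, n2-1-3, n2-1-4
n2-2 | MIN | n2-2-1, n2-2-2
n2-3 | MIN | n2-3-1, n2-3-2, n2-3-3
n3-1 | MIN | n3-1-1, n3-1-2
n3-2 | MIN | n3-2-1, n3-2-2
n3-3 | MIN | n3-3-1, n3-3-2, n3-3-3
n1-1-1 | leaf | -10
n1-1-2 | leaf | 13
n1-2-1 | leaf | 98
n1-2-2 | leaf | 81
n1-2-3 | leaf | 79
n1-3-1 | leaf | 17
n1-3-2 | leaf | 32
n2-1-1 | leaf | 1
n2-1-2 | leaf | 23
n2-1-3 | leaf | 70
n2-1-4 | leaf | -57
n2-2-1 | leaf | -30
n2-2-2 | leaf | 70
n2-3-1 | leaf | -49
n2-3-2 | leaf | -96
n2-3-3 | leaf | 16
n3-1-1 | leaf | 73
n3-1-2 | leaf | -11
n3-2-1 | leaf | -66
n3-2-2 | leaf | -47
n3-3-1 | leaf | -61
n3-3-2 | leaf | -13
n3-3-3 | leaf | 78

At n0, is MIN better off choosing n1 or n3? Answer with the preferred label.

n1-1 (MIN): min(-10, 13) = -10
n1-2 (MIN): min(98, 81, 79) = 79
n1-3 (MIN): min(17, 32) = 17
n1 (MAX): max(-10, 79, 17) = 79
n3-1 (MIN): min(73, -11) = -11
n3-2 (MIN): min(-66, -47) = -66
n3-3 (MIN): min(-61, -13, 78) = -61
n3 (MAX): max(-11, -66, -61) = -11
MIN prefers the lower value; n1=79, n3=-11. n3 is better since -11 < 79.

n3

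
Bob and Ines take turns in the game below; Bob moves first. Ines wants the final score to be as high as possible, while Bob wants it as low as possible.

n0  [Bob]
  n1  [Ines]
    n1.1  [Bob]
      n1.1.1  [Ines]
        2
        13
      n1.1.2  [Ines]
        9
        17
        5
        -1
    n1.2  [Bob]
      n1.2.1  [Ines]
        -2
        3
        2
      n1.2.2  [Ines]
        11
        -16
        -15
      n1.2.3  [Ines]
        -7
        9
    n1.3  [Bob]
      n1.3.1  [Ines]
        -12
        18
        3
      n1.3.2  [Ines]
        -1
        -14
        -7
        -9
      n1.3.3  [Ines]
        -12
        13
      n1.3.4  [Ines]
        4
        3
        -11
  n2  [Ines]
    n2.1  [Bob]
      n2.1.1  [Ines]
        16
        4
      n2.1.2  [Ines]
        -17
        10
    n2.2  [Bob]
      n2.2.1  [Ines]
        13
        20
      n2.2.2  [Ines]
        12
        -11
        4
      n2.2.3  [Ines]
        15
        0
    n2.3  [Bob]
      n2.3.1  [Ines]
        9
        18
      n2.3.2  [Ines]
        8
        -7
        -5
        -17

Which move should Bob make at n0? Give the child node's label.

n1.1.1 (Ines): max(2, 13) = 13
n1.1.2 (Ines): max(9, 17, 5, -1) = 17
n1.1 (Bob): min(13, 17) = 13
n1.2.1 (Ines): max(-2, 3, 2) = 3
n1.2.2 (Ines): max(11, -16, -15) = 11
n1.2.3 (Ines): max(-7, 9) = 9
n1.2 (Bob): min(3, 11, 9) = 3
n1.3.1 (Ines): max(-12, 18, 3) = 18
n1.3.2 (Ines): max(-1, -14, -7, -9) = -1
n1.3.3 (Ines): max(-12, 13) = 13
n1.3.4 (Ines): max(4, 3, -11) = 4
n1.3 (Bob): min(18, -1, 13, 4) = -1
n1 (Ines): max(13, 3, -1) = 13
n2.1.1 (Ines): max(16, 4) = 16
n2.1.2 (Ines): max(-17, 10) = 10
n2.1 (Bob): min(16, 10) = 10
n2.2.1 (Ines): max(13, 20) = 20
n2.2.2 (Ines): max(12, -11, 4) = 12
n2.2.3 (Ines): max(15, 0) = 15
n2.2 (Bob): min(20, 12, 15) = 12
n2.3.1 (Ines): max(9, 18) = 18
n2.3.2 (Ines): max(8, -7, -5, -17) = 8
n2.3 (Bob): min(18, 8) = 8
n2 (Ines): max(10, 12, 8) = 12
n0 (Bob): min(13, 12) = 12
Bob at n0 wants the lowest of {n1=13, n2=12}, so chooses n2.

n2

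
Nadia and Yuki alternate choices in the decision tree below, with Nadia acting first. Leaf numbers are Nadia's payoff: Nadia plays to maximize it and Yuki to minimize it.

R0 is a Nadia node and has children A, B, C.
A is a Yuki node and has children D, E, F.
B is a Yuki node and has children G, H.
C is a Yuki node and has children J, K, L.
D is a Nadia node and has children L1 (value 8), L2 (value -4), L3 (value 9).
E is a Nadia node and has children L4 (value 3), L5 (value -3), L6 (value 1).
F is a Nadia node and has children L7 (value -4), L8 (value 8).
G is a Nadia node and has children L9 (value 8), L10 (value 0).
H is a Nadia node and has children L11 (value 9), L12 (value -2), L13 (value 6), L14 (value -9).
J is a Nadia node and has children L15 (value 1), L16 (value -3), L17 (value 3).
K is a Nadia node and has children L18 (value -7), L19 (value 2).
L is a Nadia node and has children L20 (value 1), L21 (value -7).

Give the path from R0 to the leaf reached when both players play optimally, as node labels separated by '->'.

R0 -> B -> G -> L9

D (Nadia): max(8, -4, 9) = 9
E (Nadia): max(3, -3, 1) = 3
F (Nadia): max(-4, 8) = 8
A (Yuki): min(9, 3, 8) = 3
G (Nadia): max(8, 0) = 8
H (Nadia): max(9, -2, 6, -9) = 9
B (Yuki): min(8, 9) = 8
J (Nadia): max(1, -3, 3) = 3
K (Nadia): max(-7, 2) = 2
L (Nadia): max(1, -7) = 1
C (Yuki): min(3, 2, 1) = 1
R0 (Nadia): max(3, 8, 1) = 8
At R0, Nadia picks B (highest: 8).
At B, Yuki picks G (lowest: 8).
At G, Nadia picks L9 (highest: 8).
Terminal value 8.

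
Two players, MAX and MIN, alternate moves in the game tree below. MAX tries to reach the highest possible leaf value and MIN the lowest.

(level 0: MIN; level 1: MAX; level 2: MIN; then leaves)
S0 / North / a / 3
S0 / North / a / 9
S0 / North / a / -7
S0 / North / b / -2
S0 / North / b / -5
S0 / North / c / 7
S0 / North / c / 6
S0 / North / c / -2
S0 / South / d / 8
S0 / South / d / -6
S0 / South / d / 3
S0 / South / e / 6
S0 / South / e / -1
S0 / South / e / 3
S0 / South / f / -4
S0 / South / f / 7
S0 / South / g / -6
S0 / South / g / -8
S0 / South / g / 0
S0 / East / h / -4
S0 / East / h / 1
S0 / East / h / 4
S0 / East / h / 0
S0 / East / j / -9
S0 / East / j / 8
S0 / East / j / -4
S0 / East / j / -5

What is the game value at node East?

h (MIN): min(-4, 1, 4, 0) = -4
j (MIN): min(-9, 8, -4, -5) = -9
East (MAX): max(-4, -9) = -4

-4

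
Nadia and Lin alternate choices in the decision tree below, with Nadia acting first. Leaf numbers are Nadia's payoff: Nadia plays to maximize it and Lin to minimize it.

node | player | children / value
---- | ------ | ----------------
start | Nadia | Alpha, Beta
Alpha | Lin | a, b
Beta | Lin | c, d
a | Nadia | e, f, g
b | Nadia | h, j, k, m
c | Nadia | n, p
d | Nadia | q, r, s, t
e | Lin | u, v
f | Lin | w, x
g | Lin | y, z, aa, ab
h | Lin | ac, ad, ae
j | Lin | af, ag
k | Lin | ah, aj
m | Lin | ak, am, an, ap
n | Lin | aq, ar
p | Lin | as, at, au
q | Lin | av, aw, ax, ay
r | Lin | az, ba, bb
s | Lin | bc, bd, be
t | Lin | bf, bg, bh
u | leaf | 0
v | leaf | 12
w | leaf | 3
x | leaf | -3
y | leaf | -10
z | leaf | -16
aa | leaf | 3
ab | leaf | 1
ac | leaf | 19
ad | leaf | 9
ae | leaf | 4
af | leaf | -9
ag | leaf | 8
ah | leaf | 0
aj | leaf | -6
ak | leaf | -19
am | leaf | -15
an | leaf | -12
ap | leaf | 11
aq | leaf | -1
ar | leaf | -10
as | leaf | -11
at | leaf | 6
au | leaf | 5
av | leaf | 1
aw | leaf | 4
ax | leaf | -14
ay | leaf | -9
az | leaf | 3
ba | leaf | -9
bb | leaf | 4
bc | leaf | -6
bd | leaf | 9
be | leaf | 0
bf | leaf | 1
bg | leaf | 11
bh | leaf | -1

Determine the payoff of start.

e (Lin): min(0, 12) = 0
f (Lin): min(3, -3) = -3
g (Lin): min(-10, -16, 3, 1) = -16
a (Nadia): max(0, -3, -16) = 0
h (Lin): min(19, 9, 4) = 4
j (Lin): min(-9, 8) = -9
k (Lin): min(0, -6) = -6
m (Lin): min(-19, -15, -12, 11) = -19
b (Nadia): max(4, -9, -6, -19) = 4
Alpha (Lin): min(0, 4) = 0
n (Lin): min(-1, -10) = -10
p (Lin): min(-11, 6, 5) = -11
c (Nadia): max(-10, -11) = -10
q (Lin): min(1, 4, -14, -9) = -14
r (Lin): min(3, -9, 4) = -9
s (Lin): min(-6, 9, 0) = -6
t (Lin): min(1, 11, -1) = -1
d (Nadia): max(-14, -9, -6, -1) = -1
Beta (Lin): min(-10, -1) = -10
start (Nadia): max(0, -10) = 0

0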